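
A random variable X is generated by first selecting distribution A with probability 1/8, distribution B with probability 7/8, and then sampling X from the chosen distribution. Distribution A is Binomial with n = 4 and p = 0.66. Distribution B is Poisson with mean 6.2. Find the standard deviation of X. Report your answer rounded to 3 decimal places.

Per component, A: μ=2.64, E[X²]=7.8672; B: μ=6.2, E[X²]=44.64.
E[X] = 0.125·2.64 + 0.875·6.2 = 5.755.
E[X²] = 0.125·7.8672 + 0.875·44.64 = 40.0434.
Var(X) = E[X²] − (E[X])² = 40.0434 − 33.12 = 6.92338.
SD(X) = √6.92338 = 2.63123.

2.631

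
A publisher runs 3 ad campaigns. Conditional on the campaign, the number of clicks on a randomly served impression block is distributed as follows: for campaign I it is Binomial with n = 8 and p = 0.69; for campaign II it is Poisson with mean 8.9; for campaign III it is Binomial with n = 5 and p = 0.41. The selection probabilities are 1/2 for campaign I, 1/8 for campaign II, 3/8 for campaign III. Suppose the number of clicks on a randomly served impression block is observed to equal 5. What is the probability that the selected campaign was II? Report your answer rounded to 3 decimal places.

Likelihoods P(X=5 | ·): I: 0.260927; II: 0.063467; III: 0.0115856.
Posterior ∝ prior × likelihood. Numerator for II: 0.125·0.063467 = 0.00793337.
Normalizing constant: 0.5·0.260927 + 0.125·0.063467 + 0.375·0.0115856 = 0.142741.
P(II | observation) = 0.00793337 / 0.142741 = 0.0555787.

0.056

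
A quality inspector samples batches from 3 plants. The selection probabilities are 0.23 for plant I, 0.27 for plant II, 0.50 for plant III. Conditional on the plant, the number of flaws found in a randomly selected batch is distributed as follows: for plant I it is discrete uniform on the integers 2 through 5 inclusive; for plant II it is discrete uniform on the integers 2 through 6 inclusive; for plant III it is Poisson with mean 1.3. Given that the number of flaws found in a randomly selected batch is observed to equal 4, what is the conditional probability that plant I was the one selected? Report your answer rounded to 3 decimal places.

Likelihoods P(X=4 | ·): I: 0.25; II: 0.2; III: 0.0324324.
Posterior ∝ prior × likelihood. Numerator for I: 0.23·0.25 = 0.0575.
Normalizing constant: 0.23·0.25 + 0.27·0.2 + 0.5·0.0324324 = 0.127716.
P(I | observation) = 0.0575 / 0.127716 = 0.450217.

0.450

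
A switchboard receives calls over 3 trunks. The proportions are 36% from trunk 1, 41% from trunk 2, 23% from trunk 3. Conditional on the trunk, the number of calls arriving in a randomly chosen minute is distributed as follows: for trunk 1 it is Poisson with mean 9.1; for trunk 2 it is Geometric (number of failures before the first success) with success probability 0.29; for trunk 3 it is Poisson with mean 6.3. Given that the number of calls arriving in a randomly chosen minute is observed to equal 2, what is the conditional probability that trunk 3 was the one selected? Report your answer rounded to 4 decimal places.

0.1198

Likelihoods P(X=2 | ·): 1: 0.00462352; 2: 0.146189; 3: 0.0364415.
Posterior ∝ prior × likelihood. Numerator for 3: 0.23·0.0364415 = 0.00838154.
Normalizing constant: 0.36·0.00462352 + 0.41·0.146189 + 0.23·0.0364415 = 0.0699835.
P(3 | observation) = 0.00838154 / 0.0699835 = 0.119764.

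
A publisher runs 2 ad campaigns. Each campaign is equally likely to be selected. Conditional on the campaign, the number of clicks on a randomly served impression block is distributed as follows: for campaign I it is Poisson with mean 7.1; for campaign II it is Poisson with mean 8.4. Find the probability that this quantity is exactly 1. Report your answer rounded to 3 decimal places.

0.004

Conditional on each campaign, P(X = 1): I: 0.00585824; II: 0.00188889.
By total probability, P(X = 1) = 0.5·0.00585824 + 0.5·0.00188889 = 0.00387357.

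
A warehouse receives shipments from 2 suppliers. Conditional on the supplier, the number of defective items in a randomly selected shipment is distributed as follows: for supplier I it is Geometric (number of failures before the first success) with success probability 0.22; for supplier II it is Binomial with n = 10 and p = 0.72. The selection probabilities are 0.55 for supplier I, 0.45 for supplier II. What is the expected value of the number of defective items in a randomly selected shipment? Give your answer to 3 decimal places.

5.190

Component means — I: 3.54545; II: 7.2.
E[X] = 0.55·3.54545 + 0.45·7.2 = 5.19.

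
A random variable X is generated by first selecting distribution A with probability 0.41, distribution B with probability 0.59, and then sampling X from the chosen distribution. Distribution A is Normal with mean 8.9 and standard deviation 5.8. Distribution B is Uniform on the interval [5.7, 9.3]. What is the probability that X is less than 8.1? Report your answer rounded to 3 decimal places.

0.576

Conditional on each component, P(X < 8.1): A: 0.445147; B: 0.666667.
By total probability, P(X < 8.1) = 0.41·0.445147 + 0.59·0.666667 = 0.575844.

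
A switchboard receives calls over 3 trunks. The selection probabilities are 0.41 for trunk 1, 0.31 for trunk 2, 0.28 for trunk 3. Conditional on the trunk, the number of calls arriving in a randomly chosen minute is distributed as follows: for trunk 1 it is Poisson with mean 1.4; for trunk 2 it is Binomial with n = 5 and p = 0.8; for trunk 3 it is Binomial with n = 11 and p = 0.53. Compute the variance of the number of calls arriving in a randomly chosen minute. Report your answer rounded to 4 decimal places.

4.9920

Per component, 1: μ=1.4, E[X²]=3.36; 2: μ=4, E[X²]=16.8; 3: μ=5.83, E[X²]=36.729.
E[X] = 0.41·1.4 + 0.31·4 + 0.28·5.83 = 3.4464.
E[X²] = 0.41·3.36 + 0.31·16.8 + 0.28·36.729 = 16.8697.
Var(X) = E[X²] − (E[X])² = 16.8697 − 11.8777 = 4.99205.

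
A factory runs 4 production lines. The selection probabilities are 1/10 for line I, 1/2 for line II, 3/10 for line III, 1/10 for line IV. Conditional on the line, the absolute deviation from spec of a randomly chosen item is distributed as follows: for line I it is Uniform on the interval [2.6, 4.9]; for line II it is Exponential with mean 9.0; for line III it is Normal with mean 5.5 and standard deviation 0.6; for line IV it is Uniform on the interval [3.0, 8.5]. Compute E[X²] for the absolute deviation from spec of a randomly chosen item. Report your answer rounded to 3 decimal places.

95.192

For each component E[X²] = Var + (mean)², giving I: 14.5033; II: 162; III: 30.61; IV: 35.5833.
Overall E[X²] = 0.1·14.5033 + 0.5·162 + 0.3·30.61 + 0.1·35.5833 = 95.1917.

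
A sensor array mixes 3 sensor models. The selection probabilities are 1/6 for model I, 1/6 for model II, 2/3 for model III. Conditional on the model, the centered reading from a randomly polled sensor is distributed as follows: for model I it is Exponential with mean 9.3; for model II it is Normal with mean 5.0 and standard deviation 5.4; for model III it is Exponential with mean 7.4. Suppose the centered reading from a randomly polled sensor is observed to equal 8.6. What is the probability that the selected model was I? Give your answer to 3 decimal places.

0.157

Likelihoods f(8.6 | ·): I: 0.0426493; II: 0.059157; III: 0.0422715.
Posterior ∝ prior × likelihood. Numerator for I: 0.166667·0.0426493 = 0.00710821.
Normalizing constant: 0.166667·0.0426493 + 0.166667·0.059157 + 0.666667·0.0422715 = 0.0451487.
P(I | observation) = 0.00710821 / 0.0451487 = 0.15744.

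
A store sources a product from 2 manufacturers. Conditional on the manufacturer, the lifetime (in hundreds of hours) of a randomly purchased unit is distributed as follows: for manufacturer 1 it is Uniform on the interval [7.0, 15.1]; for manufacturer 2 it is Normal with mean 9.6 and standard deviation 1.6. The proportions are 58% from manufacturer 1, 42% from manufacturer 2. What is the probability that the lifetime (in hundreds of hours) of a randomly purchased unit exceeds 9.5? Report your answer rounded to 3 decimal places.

Conditional on each manufacturer, P(X > 9.5): 1: 0.691358; 2: 0.524918.
By total probability, P(X > 9.5) = 0.58·0.691358 + 0.42·0.524918 = 0.621453.

0.621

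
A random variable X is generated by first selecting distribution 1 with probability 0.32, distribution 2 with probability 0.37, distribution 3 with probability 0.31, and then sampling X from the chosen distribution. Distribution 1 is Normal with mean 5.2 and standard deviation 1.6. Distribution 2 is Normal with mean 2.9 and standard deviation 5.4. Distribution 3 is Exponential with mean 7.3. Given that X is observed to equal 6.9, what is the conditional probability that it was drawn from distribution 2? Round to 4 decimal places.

Likelihoods f(6.9 | ·): 1: 0.141792; 2: 0.0561524; 3: 0.0532328.
Posterior ∝ prior × likelihood. Numerator for 2: 0.37·0.0561524 = 0.0207764.
Normalizing constant: 0.32·0.141792 + 0.37·0.0561524 + 0.31·0.0532328 = 0.082652.
P(2 | observation) = 0.0207764 / 0.082652 = 0.251372.

0.2514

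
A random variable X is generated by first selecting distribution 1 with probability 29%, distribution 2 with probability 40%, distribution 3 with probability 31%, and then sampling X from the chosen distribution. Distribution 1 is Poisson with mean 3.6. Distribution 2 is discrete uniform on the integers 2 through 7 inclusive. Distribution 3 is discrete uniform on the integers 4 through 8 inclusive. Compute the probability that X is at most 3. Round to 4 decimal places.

Conditional on each component, P(X ≤ 3): 1: 0.515216; 2: 0.333333; 3: 0.
By total probability, P(X ≤ 3) = 0.29·0.515216 + 0.4·0.333333 + 0.31·0 = 0.282746.

0.2827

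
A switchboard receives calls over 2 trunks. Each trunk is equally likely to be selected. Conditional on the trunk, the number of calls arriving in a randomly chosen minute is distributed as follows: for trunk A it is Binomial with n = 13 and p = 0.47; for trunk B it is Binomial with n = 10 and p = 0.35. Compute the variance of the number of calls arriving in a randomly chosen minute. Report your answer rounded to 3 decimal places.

Per component, A: μ=6.11, E[X²]=40.5704; B: μ=3.5, E[X²]=14.525.
E[X] = 0.5·6.11 + 0.5·3.5 = 4.805.
E[X²] = 0.5·40.5704 + 0.5·14.525 = 27.5477.
Var(X) = E[X²] − (E[X])² = 27.5477 − 23.088 = 4.45967.

4.460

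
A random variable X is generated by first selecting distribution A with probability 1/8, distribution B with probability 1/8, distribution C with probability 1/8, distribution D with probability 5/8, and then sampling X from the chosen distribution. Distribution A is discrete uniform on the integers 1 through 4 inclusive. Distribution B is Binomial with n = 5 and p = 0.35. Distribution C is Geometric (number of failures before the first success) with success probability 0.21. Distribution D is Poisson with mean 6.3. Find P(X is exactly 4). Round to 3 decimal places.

0.123

Conditional on each component, P(X = 4): A: 0.25; B: 0.0487703; C: 0.0817952; D: 0.12053.
By total probability, P(X = 4) = 0.125·0.25 + 0.125·0.0487703 + 0.125·0.0817952 + 0.625·0.12053 = 0.122902.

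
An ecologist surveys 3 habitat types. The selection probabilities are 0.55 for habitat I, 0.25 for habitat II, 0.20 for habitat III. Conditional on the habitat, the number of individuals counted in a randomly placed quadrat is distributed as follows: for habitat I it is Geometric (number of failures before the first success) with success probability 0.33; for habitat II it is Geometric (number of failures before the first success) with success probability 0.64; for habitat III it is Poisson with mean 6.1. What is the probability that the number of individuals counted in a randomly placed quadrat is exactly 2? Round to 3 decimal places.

Conditional on each habitat, P(X = 2): I: 0.148137; II: 0.082944; III: 0.0417286.
By total probability, P(X = 2) = 0.55·0.148137 + 0.25·0.082944 + 0.2·0.0417286 = 0.110557.

0.111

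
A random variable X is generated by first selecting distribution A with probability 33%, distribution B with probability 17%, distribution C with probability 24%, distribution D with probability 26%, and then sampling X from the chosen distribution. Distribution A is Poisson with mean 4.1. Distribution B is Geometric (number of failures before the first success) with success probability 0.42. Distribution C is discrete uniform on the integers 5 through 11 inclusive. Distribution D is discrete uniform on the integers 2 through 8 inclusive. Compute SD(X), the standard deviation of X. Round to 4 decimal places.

2.9204

Per component, A: μ=4.1, E[X²]=20.91; B: μ=1.38095, E[X²]=5.19501; C: μ=8, E[X²]=68; D: μ=5, E[X²]=29.
E[X] = 0.33·4.1 + 0.17·1.38095 + 0.24·8 + 0.26·5 = 4.80776.
E[X²] = 0.33·20.91 + 0.17·5.19501 + 0.24·68 + 0.26·29 = 31.6435.
Var(X) = E[X²] − (E[X])² = 31.6435 − 23.1146 = 8.52888.
SD(X) = √8.52888 = 2.92042.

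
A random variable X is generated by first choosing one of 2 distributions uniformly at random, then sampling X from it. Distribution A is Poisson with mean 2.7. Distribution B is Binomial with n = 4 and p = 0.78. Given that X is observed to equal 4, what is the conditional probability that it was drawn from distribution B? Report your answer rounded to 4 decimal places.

0.7132

Likelihoods P(X=4 | ·): A: 0.148816; B: 0.370151.
Posterior ∝ prior × likelihood. Numerator for B: 0.5·0.370151 = 0.185075.
Normalizing constant: 0.5·0.148816 + 0.5·0.370151 = 0.259483.
P(B | observation) = 0.185075 / 0.259483 = 0.713246.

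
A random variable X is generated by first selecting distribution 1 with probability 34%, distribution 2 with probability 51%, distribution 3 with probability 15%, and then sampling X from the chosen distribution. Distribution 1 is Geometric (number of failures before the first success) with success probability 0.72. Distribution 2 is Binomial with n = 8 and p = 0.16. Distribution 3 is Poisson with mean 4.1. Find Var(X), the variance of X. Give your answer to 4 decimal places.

Per component, 1: μ=0.388889, E[X²]=0.691358; 2: μ=1.28, E[X²]=2.7136; 3: μ=4.1, E[X²]=20.91.
E[X] = 0.34·0.388889 + 0.51·1.28 + 0.15·4.1 = 1.40002.
E[X²] = 0.34·0.691358 + 0.51·2.7136 + 0.15·20.91 = 4.7555.
Var(X) = E[X²] − (E[X])² = 4.7555 − 1.96006 = 2.79544.

2.7954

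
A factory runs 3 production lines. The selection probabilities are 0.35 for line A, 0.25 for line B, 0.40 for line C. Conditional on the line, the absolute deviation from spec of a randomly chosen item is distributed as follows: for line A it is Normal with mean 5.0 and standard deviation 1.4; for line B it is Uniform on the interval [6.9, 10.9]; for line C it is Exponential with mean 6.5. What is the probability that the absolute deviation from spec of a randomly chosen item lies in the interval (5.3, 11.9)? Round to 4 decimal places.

0.5082

Conditional on each line, P(5.3 < X < 11.9): A: 0.415162; B: 1; C: 0.282179.
By total probability, P(5.3 < X < 11.9) = 0.35·0.415162 + 0.25·1 + 0.4·0.282179 = 0.508178.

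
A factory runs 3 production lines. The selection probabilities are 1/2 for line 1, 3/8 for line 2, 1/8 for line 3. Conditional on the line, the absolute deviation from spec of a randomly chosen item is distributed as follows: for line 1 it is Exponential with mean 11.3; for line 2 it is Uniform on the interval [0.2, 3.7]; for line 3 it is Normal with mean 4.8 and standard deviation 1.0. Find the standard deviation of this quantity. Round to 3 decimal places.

9.152

Per component, 1: μ=11.3, E[X²]=255.38; 2: μ=1.95, E[X²]=4.82333; 3: μ=4.8, E[X²]=24.04.
E[X] = 0.5·11.3 + 0.375·1.95 + 0.125·4.8 = 6.98125.
E[X²] = 0.5·255.38 + 0.375·4.82333 + 0.125·24.04 = 132.504.
Var(X) = E[X²] − (E[X])² = 132.504 − 48.7379 = 83.7659.
SD(X) = √83.7659 = 9.15237.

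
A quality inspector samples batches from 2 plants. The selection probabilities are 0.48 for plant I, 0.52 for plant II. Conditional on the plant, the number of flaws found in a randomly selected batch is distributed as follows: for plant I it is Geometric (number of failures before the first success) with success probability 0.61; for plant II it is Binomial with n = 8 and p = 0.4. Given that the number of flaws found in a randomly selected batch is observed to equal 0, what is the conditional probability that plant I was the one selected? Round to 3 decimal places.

0.971

Likelihoods P(X=0 | ·): I: 0.61; II: 0.0167962.
Posterior ∝ prior × likelihood. Numerator for I: 0.48·0.61 = 0.2928.
Normalizing constant: 0.48·0.61 + 0.52·0.0167962 = 0.301534.
P(I | observation) = 0.2928 / 0.301534 = 0.971035.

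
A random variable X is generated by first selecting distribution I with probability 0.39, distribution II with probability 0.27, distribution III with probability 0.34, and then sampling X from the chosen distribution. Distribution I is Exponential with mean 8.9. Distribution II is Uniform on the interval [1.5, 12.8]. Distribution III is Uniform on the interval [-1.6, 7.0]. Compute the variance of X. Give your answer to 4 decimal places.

43.0980

Per component, I: μ=8.9, E[X²]=158.42; II: μ=7.15, E[X²]=61.7633; III: μ=2.7, E[X²]=13.4533.
E[X] = 0.39·8.9 + 0.27·7.15 + 0.34·2.7 = 6.3195.
E[X²] = 0.39·158.42 + 0.27·61.7633 + 0.34·13.4533 = 83.034.
Var(X) = E[X²] − (E[X])² = 83.034 − 39.9361 = 43.098.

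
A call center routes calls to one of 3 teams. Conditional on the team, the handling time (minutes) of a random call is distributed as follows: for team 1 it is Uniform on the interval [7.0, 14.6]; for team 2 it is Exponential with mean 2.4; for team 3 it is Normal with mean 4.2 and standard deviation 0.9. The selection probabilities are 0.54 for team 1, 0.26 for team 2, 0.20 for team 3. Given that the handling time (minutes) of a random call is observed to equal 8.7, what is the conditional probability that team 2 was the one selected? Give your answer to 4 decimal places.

Likelihoods f(8.7 | ·): 1: 0.131579; 2: 0.0111038; 3: 1.65191e-06.
Posterior ∝ prior × likelihood. Numerator for 2: 0.26·0.0111038 = 0.00288699.
Normalizing constant: 0.54·0.131579 + 0.26·0.0111038 + 0.2·1.65191e-06 = 0.0739399.
P(2 | observation) = 0.00288699 / 0.0739399 = 0.039045.

0.0390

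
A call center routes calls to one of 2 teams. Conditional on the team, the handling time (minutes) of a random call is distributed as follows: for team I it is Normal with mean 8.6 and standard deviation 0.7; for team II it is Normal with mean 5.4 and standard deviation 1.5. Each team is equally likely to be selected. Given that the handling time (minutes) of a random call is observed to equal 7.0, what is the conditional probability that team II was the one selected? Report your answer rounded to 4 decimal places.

0.7827

Likelihoods f(7.0 | ·): I: 0.0418147; II: 0.150575.
Posterior ∝ prior × likelihood. Numerator for II: 0.5·0.150575 = 0.0752876.
Normalizing constant: 0.5·0.0418147 + 0.5·0.150575 = 0.0961949.
P(II | observation) = 0.0752876 / 0.0961949 = 0.782657.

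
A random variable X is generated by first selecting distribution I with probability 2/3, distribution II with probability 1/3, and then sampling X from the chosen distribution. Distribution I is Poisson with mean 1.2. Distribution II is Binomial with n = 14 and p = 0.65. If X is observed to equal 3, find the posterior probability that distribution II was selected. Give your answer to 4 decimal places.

Likelihoods P(X=3 | ·): I: 0.0867439; II: 0.000965139.
Posterior ∝ prior × likelihood. Numerator for II: 0.333333·0.000965139 = 0.000321713.
Normalizing constant: 0.666667·0.0867439 + 0.333333·0.000965139 = 0.058151.
P(II | observation) = 0.000321713 / 0.058151 = 0.00553237.

0.0055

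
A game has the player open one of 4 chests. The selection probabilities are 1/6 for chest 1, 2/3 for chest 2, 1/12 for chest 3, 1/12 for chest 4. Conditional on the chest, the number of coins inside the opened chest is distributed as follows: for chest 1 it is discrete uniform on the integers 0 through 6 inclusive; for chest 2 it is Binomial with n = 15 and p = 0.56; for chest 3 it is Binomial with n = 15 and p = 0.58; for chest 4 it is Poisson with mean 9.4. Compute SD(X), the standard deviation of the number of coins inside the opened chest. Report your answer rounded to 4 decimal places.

Per component, 1: μ=3, E[X²]=13; 2: μ=8.4, E[X²]=74.256; 3: μ=8.7, E[X²]=79.344; 4: μ=9.4, E[X²]=97.76.
E[X] = 0.166667·3 + 0.666667·8.4 + 0.0833333·8.7 + 0.0833333·9.4 = 7.60833.
E[X²] = 0.166667·13 + 0.666667·74.256 + 0.0833333·79.344 + 0.0833333·97.76 = 66.4293.
Var(X) = E[X²] − (E[X])² = 66.4293 − 57.8867 = 8.5426.
SD(X) = √8.5426 = 2.92277.

2.9228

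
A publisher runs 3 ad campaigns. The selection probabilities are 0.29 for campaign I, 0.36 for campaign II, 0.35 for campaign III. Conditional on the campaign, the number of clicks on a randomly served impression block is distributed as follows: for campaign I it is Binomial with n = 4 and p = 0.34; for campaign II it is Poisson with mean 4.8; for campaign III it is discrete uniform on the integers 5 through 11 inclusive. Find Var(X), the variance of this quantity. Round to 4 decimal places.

Per component, I: μ=1.36, E[X²]=2.7472; II: μ=4.8, E[X²]=27.84; III: μ=8, E[X²]=68.
E[X] = 0.29·1.36 + 0.36·4.8 + 0.35·8 = 4.9224.
E[X²] = 0.29·2.7472 + 0.36·27.84 + 0.35·68 = 34.6191.
Var(X) = E[X²] − (E[X])² = 34.6191 − 24.23 = 10.3891.

10.3891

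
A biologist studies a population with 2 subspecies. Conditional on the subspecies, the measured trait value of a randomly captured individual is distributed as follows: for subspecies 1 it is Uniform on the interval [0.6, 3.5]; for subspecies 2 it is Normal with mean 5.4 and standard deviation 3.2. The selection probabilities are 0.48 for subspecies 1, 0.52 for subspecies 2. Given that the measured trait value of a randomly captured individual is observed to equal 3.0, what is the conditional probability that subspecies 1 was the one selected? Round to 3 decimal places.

Likelihoods f(3.0 | ·): 1: 0.344828; 2: 0.0941054.
Posterior ∝ prior × likelihood. Numerator for 1: 0.48·0.344828 = 0.165517.
Normalizing constant: 0.48·0.344828 + 0.52·0.0941054 = 0.214452.
P(1 | observation) = 0.165517 / 0.214452 = 0.771815.

0.772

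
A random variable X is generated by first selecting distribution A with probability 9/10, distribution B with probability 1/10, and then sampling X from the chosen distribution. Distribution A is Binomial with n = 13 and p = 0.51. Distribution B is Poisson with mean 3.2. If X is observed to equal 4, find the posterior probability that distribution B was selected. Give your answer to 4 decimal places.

Likelihoods P(X=4 | ·): A: 0.0787683; B: 0.178093.
Posterior ∝ prior × likelihood. Numerator for B: 0.1·0.178093 = 0.0178093.
Normalizing constant: 0.9·0.0787683 + 0.1·0.178093 = 0.0887007.
P(B | observation) = 0.0178093 / 0.0887007 = 0.200779.

0.2008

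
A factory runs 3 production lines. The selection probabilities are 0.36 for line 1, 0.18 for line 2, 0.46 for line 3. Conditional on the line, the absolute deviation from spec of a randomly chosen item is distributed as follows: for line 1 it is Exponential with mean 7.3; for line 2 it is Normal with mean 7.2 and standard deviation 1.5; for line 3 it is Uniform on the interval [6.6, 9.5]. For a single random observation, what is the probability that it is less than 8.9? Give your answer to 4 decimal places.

Conditional on each line, P(X < 8.9): 1: 0.704527; 2: 0.871463; 3: 0.793103.
By total probability, P(X < 8.9) = 0.36·0.704527 + 0.18·0.871463 + 0.46·0.793103 = 0.775321.

0.7753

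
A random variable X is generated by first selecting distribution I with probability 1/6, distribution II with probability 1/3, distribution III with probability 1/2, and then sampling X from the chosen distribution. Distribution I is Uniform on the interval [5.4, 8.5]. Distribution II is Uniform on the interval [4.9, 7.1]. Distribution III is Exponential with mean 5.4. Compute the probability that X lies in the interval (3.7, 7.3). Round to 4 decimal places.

0.5581

Conditional on each component, P(3.7 < X < 7.3): I: 0.612903; II: 1; III: 0.245236.
By total probability, P(3.7 < X < 7.3) = 0.166667·0.612903 + 0.333333·1 + 0.5·0.245236 = 0.558102.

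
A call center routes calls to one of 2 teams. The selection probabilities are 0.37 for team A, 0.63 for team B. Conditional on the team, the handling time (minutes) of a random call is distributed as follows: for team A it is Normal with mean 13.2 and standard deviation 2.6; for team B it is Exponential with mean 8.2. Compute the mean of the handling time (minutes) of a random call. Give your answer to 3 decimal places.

10.050

Component means — A: 13.2; B: 8.2.
E[X] = 0.37·13.2 + 0.63·8.2 = 10.05.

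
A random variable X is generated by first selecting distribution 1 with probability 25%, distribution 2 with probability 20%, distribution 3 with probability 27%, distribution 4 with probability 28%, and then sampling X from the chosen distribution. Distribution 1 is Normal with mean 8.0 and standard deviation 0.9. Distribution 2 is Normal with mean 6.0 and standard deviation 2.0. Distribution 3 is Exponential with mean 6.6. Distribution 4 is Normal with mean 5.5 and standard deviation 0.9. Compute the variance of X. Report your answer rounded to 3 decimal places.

Per component, 1: μ=8, E[X²]=64.81; 2: μ=6, E[X²]=40; 3: μ=6.6, E[X²]=87.12; 4: μ=5.5, E[X²]=31.06.
E[X] = 0.25·8 + 0.2·6 + 0.27·6.6 + 0.28·5.5 = 6.522.
E[X²] = 0.25·64.81 + 0.2·40 + 0.27·87.12 + 0.28·31.06 = 56.4217.
Var(X) = E[X²] − (E[X])² = 56.4217 − 42.5365 = 13.8852.

13.885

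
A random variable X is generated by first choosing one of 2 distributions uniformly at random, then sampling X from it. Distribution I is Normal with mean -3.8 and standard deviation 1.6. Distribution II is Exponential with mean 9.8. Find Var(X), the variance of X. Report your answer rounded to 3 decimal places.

95.540

Per component, I: μ=-3.8, E[X²]=17; II: μ=9.8, E[X²]=192.08.
E[X] = 0.5·-3.8 + 0.5·9.8 = 3.
E[X²] = 0.5·17 + 0.5·192.08 = 104.54.
Var(X) = E[X²] − (E[X])² = 104.54 − 9 = 95.54.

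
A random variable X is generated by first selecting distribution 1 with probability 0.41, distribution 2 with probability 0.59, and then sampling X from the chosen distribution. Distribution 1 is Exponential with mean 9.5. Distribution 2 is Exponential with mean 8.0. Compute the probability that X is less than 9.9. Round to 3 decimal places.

Conditional on each component, P(X < 9.9): 1: 0.647289; 2: 0.709891.
By total probability, P(X < 9.9) = 0.41·0.647289 + 0.59·0.709891 = 0.684224.

0.684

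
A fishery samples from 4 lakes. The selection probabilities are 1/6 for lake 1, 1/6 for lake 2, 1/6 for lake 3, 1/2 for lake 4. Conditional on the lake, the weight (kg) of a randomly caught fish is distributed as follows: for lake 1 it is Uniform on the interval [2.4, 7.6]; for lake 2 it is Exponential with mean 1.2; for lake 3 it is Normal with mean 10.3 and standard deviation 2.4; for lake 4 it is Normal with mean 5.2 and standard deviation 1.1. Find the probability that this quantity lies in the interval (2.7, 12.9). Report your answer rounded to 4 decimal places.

Conditional on each lake, P(2.7 < X < 12.9): 1: 0.942308; 2: 0.105378; 3: 0.859899; 4: 0.988479.
By total probability, P(2.7 < X < 12.9) = 0.166667·0.942308 + 0.166667·0.105378 + 0.166667·0.859899 + 0.5·0.988479 = 0.81217.

0.8122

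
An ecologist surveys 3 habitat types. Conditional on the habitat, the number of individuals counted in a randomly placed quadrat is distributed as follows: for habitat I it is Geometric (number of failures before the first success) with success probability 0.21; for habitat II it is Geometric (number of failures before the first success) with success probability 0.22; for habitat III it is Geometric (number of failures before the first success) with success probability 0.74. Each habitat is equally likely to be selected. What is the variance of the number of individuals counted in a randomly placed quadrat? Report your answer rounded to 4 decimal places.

Per component, I: μ=3.7619, E[X²]=32.0658; II: μ=3.54545, E[X²]=28.686; III: μ=0.351351, E[X²]=0.598247.
E[X] = 0.333333·3.7619 + 0.333333·3.54545 + 0.333333·0.351351 = 2.5529.
E[X²] = 0.333333·32.0658 + 0.333333·28.686 + 0.333333·0.598247 = 20.45.
Var(X) = E[X²] − (E[X])² = 20.45 − 6.51732 = 13.9327.

13.9327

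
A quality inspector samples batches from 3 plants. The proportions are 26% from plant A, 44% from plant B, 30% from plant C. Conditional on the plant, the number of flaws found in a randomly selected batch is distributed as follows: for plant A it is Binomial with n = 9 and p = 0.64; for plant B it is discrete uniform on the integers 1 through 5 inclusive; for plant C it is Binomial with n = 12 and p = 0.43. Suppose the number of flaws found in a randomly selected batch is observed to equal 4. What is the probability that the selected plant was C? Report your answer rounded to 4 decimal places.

Likelihoods P(X=4 | ·): A: 0.127821; B: 0.2; C: 0.188572.
Posterior ∝ prior × likelihood. Numerator for C: 0.3·0.188572 = 0.0565717.
Normalizing constant: 0.26·0.127821 + 0.44·0.2 + 0.3·0.188572 = 0.177805.
P(C | observation) = 0.0565717 / 0.177805 = 0.318167.

0.3182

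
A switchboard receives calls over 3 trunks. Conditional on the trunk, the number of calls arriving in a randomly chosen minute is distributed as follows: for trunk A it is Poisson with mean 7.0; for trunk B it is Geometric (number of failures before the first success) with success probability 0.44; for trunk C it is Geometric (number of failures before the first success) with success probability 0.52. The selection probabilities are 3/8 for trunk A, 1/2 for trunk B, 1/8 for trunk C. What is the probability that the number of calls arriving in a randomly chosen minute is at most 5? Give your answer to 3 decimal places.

0.721

Conditional on each trunk, P(X ≤ 5): A: 0.300708; B: 0.969159; C: 0.987769.
By total probability, P(X ≤ 5) = 0.375·0.300708 + 0.5·0.969159 + 0.125·0.987769 = 0.720816.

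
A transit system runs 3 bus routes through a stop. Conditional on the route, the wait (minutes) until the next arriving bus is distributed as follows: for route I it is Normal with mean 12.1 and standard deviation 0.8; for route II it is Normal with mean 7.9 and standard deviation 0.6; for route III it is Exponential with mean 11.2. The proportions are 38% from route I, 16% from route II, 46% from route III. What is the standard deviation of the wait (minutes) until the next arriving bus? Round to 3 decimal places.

7.747

Per component, I: μ=12.1, E[X²]=147.05; II: μ=7.9, E[X²]=62.77; III: μ=11.2, E[X²]=250.88.
E[X] = 0.38·12.1 + 0.16·7.9 + 0.46·11.2 = 11.014.
E[X²] = 0.38·147.05 + 0.16·62.77 + 0.46·250.88 = 181.327.
Var(X) = E[X²] − (E[X])² = 181.327 − 121.308 = 60.0188.
SD(X) = √60.0188 = 7.74718.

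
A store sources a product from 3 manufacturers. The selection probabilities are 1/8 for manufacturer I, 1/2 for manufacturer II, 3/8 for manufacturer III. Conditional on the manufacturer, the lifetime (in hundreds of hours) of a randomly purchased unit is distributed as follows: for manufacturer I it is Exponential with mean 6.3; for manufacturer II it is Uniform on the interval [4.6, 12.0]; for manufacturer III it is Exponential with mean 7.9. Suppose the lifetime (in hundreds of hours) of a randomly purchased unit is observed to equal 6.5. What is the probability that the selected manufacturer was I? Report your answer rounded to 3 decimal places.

Likelihoods f(6.5 | ·): I: 0.0565689; II: 0.135135; III: 0.0555958.
Posterior ∝ prior × likelihood. Numerator for I: 0.125·0.0565689 = 0.00707111.
Normalizing constant: 0.125·0.0565689 + 0.5·0.135135 + 0.375·0.0555958 = 0.0954871.
P(I | observation) = 0.00707111 / 0.0954871 = 0.0740531.

0.074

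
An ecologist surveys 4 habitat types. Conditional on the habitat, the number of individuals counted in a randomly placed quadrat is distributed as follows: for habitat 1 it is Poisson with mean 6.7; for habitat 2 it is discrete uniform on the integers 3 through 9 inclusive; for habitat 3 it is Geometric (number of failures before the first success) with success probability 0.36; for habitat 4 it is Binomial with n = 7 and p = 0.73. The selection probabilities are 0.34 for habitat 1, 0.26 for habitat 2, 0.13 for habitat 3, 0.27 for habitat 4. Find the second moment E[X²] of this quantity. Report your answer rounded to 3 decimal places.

For each component E[X²] = Var + (mean)², giving 1: 51.59; 2: 40; 3: 8.09877; 4: 27.4918.
Overall E[X²] = 0.34·51.59 + 0.26·40 + 0.13·8.09877 + 0.27·27.4918 = 36.4162.

36.416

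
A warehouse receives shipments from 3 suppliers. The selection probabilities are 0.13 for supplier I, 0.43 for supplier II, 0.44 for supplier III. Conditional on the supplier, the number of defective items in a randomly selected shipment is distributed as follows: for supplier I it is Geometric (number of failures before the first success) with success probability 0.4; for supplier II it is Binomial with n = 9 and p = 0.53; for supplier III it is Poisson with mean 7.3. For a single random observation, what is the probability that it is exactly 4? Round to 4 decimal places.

0.1400

Conditional on each supplier, P(X = 4): I: 0.05184; II: 0.228015; III: 0.0799338.
By total probability, P(X = 4) = 0.13·0.05184 + 0.43·0.228015 + 0.44·0.0799338 = 0.139957.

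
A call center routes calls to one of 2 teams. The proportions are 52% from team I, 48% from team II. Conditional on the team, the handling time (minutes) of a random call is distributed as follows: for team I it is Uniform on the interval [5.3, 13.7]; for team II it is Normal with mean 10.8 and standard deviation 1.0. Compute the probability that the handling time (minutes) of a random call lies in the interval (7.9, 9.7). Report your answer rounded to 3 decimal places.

Conditional on each team, P(7.9 < X < 9.7): I: 0.214286; II: 0.1338.
By total probability, P(7.9 < X < 9.7) = 0.52·0.214286 + 0.48·0.1338 = 0.175653.

0.176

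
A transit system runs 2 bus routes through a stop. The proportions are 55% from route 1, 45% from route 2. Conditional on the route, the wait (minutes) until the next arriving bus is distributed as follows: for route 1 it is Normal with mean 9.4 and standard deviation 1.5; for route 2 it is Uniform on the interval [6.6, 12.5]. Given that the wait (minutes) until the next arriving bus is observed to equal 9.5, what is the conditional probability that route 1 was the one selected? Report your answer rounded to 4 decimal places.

Likelihoods f(9.5 | ·): 1: 0.265371; 2: 0.169492.
Posterior ∝ prior × likelihood. Numerator for 1: 0.55·0.265371 = 0.145954.
Normalizing constant: 0.55·0.265371 + 0.45·0.169492 = 0.222225.
P(1 | observation) = 0.145954 / 0.222225 = 0.656784.

0.6568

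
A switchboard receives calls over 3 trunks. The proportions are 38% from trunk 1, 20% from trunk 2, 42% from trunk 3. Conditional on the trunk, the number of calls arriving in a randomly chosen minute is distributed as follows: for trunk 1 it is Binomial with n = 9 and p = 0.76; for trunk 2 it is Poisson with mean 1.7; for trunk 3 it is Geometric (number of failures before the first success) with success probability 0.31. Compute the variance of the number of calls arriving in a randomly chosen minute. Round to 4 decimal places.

Per component, 1: μ=6.84, E[X²]=48.4272; 2: μ=1.7, E[X²]=4.59; 3: μ=2.22581, E[X²]=12.1342.
E[X] = 0.38·6.84 + 0.2·1.7 + 0.42·2.22581 = 3.87404.
E[X²] = 0.38·48.4272 + 0.2·4.59 + 0.42·12.1342 = 24.4167.
Var(X) = E[X²] − (E[X])² = 24.4167 − 15.0082 = 9.40854.

9.4085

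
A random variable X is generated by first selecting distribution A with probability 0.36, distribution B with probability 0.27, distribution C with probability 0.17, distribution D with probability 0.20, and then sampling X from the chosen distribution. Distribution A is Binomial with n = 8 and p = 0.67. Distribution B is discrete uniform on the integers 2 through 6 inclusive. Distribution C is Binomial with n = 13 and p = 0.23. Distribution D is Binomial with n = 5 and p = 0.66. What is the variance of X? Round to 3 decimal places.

Per component, A: μ=5.36, E[X²]=30.4984; B: μ=4, E[X²]=18; C: μ=2.99, E[X²]=11.2424; D: μ=3.3, E[X²]=12.012.
E[X] = 0.36·5.36 + 0.27·4 + 0.17·2.99 + 0.2·3.3 = 4.1779.
E[X²] = 0.36·30.4984 + 0.27·18 + 0.17·11.2424 + 0.2·12.012 = 20.153.
Var(X) = E[X²] − (E[X])² = 20.153 − 17.4548 = 2.69818.

2.698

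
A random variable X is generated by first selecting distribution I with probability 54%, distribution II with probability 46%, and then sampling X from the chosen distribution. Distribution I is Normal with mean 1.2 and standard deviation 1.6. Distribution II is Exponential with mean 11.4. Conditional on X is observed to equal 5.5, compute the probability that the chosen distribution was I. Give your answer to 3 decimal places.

0.127

Likelihoods f(5.5 | ·): I: 0.00673613; II: 0.0541461.
Posterior ∝ prior × likelihood. Numerator for I: 0.54·0.00673613 = 0.00363751.
Normalizing constant: 0.54·0.00673613 + 0.46·0.0541461 = 0.0285447.
P(I | observation) = 0.00363751 / 0.0285447 = 0.127432.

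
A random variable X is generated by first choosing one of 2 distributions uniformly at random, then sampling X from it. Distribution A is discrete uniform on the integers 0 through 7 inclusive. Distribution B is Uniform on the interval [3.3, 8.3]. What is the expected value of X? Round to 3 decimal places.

4.650

Component means — A: 3.5; B: 5.8.
E[X] = 0.5·3.5 + 0.5·5.8 = 4.65.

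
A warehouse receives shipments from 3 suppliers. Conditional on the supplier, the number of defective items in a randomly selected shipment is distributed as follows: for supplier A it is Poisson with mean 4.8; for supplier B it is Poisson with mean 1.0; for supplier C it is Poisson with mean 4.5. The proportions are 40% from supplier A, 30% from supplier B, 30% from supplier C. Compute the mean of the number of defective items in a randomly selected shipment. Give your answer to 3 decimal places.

3.570

Component means — A: 4.8; B: 1; C: 4.5.
E[X] = 0.4·4.8 + 0.3·1 + 0.3·4.5 = 3.57.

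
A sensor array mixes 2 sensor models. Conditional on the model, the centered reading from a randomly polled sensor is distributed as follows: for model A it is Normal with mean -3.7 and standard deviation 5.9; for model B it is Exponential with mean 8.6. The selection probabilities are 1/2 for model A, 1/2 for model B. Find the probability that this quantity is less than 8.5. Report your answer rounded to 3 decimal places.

Conditional on each model, P(X < 8.5): A: 0.98067; B: 0.627818.
By total probability, P(X < 8.5) = 0.5·0.98067 + 0.5·0.627818 = 0.804244.

0.804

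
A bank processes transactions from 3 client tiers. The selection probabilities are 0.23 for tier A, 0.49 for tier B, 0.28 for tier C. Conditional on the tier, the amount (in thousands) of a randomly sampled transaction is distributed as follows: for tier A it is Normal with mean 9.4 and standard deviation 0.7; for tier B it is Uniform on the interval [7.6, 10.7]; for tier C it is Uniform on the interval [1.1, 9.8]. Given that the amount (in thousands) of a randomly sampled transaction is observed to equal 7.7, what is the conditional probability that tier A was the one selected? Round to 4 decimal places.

0.0348

Likelihoods f(7.7 | ·): A: 0.0298598; B: 0.322581; C: 0.114943.
Posterior ∝ prior × likelihood. Numerator for A: 0.23·0.0298598 = 0.00686775.
Normalizing constant: 0.23·0.0298598 + 0.49·0.322581 + 0.28·0.114943 = 0.197116.
P(A | observation) = 0.00686775 / 0.197116 = 0.0348411.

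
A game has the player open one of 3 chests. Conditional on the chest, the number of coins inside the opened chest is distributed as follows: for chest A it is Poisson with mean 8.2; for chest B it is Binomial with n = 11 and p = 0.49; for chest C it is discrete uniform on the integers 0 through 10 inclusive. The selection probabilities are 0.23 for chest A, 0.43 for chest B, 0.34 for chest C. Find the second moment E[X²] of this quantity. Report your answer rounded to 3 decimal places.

42.926

For each component E[X²] = Var + (mean)², giving A: 75.44; B: 31.801; C: 35.
Overall E[X²] = 0.23·75.44 + 0.43·31.801 + 0.34·35 = 42.9256.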